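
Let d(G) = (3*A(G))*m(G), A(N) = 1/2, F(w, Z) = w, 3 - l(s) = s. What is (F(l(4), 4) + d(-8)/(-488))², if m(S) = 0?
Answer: 1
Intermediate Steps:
l(s) = 3 - s
A(N) = ½
d(G) = 0 (d(G) = (3*(½))*0 = (3/2)*0 = 0)
(F(l(4), 4) + d(-8)/(-488))² = ((3 - 1*4) + 0/(-488))² = ((3 - 4) + 0*(-1/488))² = (-1 + 0)² = (-1)² = 1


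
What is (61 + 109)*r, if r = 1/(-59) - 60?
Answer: -601970/59 ≈ -10203.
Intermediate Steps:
r = -3541/59 (r = -1/59 - 60 = -3541/59 ≈ -60.017)
(61 + 109)*r = (61 + 109)*(-3541/59) = 170*(-3541/59) = -601970/59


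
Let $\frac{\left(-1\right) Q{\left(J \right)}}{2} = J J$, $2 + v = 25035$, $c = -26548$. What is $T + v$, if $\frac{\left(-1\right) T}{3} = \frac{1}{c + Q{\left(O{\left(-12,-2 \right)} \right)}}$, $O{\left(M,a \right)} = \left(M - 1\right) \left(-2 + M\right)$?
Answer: $\frac{774320757}{30932} \approx 25033.0$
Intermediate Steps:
$v = 25033$ ($v = -2 + 25035 = 25033$)
$O{\left(M,a \right)} = \left(-1 + M\right) \left(-2 + M\right)$
$Q{\left(J \right)} = - 2 J^{2}$ ($Q{\left(J \right)} = - 2 J J = - 2 J^{2}$)
$T = \frac{1}{30932}$ ($T = - \frac{3}{-26548 - 2 \left(2 + \left(-12\right)^{2} - -36\right)^{2}} = - \frac{3}{-26548 - 2 \left(2 + 144 + 36\right)^{2}} = - \frac{3}{-26548 - 2 \cdot 182^{2}} = - \frac{3}{-26548 - 66248} = - \frac{3}{-92796} = \left(-3\right) \left(- \frac{1}{92796}\right) = \frac{1}{30932} \approx 3.2329 \cdot 10^{-5}$)
$T + v = \frac{1}{30932} + 25033 = \frac{774320757}{30932}$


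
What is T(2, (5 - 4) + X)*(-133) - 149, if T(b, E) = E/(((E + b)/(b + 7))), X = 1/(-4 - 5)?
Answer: -6725/13 ≈ -517.31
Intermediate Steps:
X = -1/9 (X = 1/(-9) = -1/9 ≈ -0.11111)
T(b, E) = E*(7 + b)/(E + b) (T(b, E) = E/(((E + b)/(7 + b))) = E*((7 + b)/(E + b)) = E*(7 + b)/(E + b))
T(2, (5 - 4) + X)*(-133) - 149 = (((5 - 4) - 1/9)*(7 + 2)/(((5 - 4) - 1/9) + 2))*(-133) - 149 = ((1 - 1/9)*9/((1 - 1/9) + 2))*(-133) - 149 = ((8/9)*9/(8/9 + 2))*(-133) - 149 = ((8/9)*9/(26/9))*(-133) - 149 = ((8/9)*(9/26)*9)*(-133) - 149 = (36/13)*(-133) - 149 = -4788/13 - 149 = -6725/13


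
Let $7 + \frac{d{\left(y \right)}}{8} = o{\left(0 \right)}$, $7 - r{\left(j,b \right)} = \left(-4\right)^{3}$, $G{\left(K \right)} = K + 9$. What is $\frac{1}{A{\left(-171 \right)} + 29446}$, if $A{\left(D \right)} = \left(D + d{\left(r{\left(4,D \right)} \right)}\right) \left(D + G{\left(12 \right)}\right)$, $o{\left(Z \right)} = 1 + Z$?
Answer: $\frac{1}{62296} \approx 1.6052 \cdot 10^{-5}$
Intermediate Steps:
$G{\left(K \right)} = 9 + K$
$r{\left(j,b \right)} = 71$ ($r{\left(j,b \right)} = 7 - \left(-4\right)^{3} = 7 - -64 = 7 + 64 = 71$)
$d{\left(y \right)} = -48$ ($d{\left(y \right)} = -56 + 8 \left(1 + 0\right) = -56 + 8 \cdot 1 = -56 + 8 = -48$)
$A{\left(D \right)} = \left(-48 + D\right) \left(21 + D\right)$ ($A{\left(D \right)} = \left(D - 48\right) \left(D + \left(9 + 12\right)\right) = \left(-48 + D\right) \left(D + 21\right) = \left(-48 + D\right) \left(21 + D\right)$)
$\frac{1}{A{\left(-171 \right)} + 29446} = \frac{1}{\left(-1008 + \left(-171\right)^{2} - -4617\right) + 29446} = \frac{1}{\left(-1008 + 29241 + 4617\right) + 29446} = \frac{1}{32850 + 29446} = \frac{1}{62296}$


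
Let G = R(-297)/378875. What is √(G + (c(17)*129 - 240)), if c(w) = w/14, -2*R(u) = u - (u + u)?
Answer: I*√478626513330/75775 ≈ 9.13*I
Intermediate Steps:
R(u) = u/2 (R(u) = -(u - (u + u))/2 = -(u - 2*u)/2 = -(-1)*u/2 = u/2)
c(w) = w/14 (c(w) = w*(1/14) = w/14)
G = -297/757750 (G = ((½)*(-297))/378875 = -297/2*1/378875 = -297/757750 ≈ -0.00039195)
√(G + (c(17)*129 - 240)) = √(-297/757750 + (((1/14)*17)*129 - 240)) = √(-297/757750 + ((17/14)*129 - 240)) = √(-297/757750 + (2193/14 - 240)) = √(-297/757750 - 1167/14) = √(-31582086/378875) = I*√478626513330/75775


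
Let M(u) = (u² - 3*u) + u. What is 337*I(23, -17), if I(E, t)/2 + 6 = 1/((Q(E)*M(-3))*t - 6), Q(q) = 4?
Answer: -2074909/513 ≈ -4044.7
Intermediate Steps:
M(u) = u² - 2*u
I(E, t) = -12 + 2/(-6 + 60*t) (I(E, t) = -12 + 2/((4*(-3*(-2 - 3)))*t - 6) = -12 + 2/((4*(-3*(-5)))*t - 6) = -12 + 2/((4*15)*t - 6) = -12 + 2/(60*t - 6) = -12 + 2/(-6 + 60*t))
337*I(23, -17) = 337*((37 - 360*(-17))/(3*(-1 + 10*(-17)))) = 337*((37 + 6120)/(3*(-1 - 170))) = 337*((⅓)*6157/(-171)) = 337*((⅓)*(-1/171)*6157) = 337*(-6157/513) = -2074909/513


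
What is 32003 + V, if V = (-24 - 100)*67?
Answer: 23695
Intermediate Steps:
V = -8308 (V = -124*67 = -8308)
32003 + V = 32003 - 8308 = 23695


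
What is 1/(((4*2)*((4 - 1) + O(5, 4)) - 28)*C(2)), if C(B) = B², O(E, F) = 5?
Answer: 1/144 ≈ 0.0069444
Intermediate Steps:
1/(((4*2)*((4 - 1) + O(5, 4)) - 28)*C(2)) = 1/(((4*2)*((4 - 1) + 5) - 28)*2²) = 1/((8*(3 + 5) - 28)*4) = 1/((8*8 - 28)*4) = 1/((64 - 28)*4) = 1/(36*4) = 1/144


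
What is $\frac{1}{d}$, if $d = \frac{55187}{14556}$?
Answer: $\frac{14556}{55187} \approx 0.26376$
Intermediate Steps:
$d = \frac{55187}{14556}$ ($d = 55187 \cdot \frac{1}{14556} = \frac{55187}{14556} \approx 3.7914$)
$\frac{1}{d} = \frac{1}{\frac{55187}{14556}} = \frac{14556}{55187}$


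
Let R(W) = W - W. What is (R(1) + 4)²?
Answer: 16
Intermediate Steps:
R(W) = 0
(R(1) + 4)² = (0 + 4)² = 4² = 16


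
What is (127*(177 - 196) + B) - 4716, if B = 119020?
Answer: 111891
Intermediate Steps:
(127*(177 - 196) + B) - 4716 = (127*(177 - 196) + 119020) - 4716 = (127*(-19) + 119020) - 4716 = (-2413 + 119020) - 4716 = 116607 - 4716 = 111891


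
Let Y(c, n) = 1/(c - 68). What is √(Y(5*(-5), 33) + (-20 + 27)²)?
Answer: 2*√105927/93 ≈ 6.9992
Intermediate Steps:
Y(c, n) = 1/(-68 + c)
√(Y(5*(-5), 33) + (-20 + 27)²) = √(1/(-68 + 5*(-5)) + (-20 + 27)²) = √(1/(-68 - 25) + 7²) = √(1/(-93) + 49) = √(-1/93 + 49) = √(4556/93) = 2*√105927/93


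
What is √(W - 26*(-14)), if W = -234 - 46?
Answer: 2*√21 ≈ 9.1651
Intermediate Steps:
W = -280
√(W - 26*(-14)) = √(-280 - 26*(-14)) = √(-280 + 364) = √84 = 2*√21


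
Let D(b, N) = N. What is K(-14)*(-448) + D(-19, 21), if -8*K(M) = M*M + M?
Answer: 10213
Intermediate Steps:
K(M) = -M/8 - M**2/8 (K(M) = -(M*M + M)/8 = -(M**2 + M)/8 = -(M + M**2)/8 = -M/8 - M**2/8)
K(-14)*(-448) + D(-19, 21) = -1/8*(-14)*(1 - 14)*(-448) + 21 = -1/8*(-14)*(-13)*(-448) + 21 = -91/4*(-448) + 21 = 10192 + 21 = 10213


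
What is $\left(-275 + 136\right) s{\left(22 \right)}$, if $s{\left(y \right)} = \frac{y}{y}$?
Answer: $-139$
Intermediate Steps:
$s{\left(y \right)} = 1$
$\left(-275 + 136\right) s{\left(22 \right)} = \left(-275 + 136\right) 1 = \left(-139\right) 1 = -139$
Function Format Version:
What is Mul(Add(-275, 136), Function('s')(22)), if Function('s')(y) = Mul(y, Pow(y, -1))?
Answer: -139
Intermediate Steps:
Function('s')(y) = 1
Mul(Add(-275, 136), Function('s')(22)) = Mul(Add(-275, 136), 1) = Mul(-139, 1) = -139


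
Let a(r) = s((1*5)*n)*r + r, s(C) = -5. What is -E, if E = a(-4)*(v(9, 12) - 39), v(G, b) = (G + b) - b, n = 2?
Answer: 480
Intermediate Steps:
a(r) = -4*r (a(r) = -5*r + r = -4*r)
v(G, b) = G
E = -480 (E = (-4*(-4))*(9 - 39) = 16*(-30) = -480)
-E = -1*(-480) = 480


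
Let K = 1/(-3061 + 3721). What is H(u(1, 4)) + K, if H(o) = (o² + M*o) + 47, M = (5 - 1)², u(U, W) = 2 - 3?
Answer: 21121/660 ≈ 32.002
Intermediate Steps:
u(U, W) = -1
M = 16 (M = 4² = 16)
H(o) = 47 + o² + 16*o (H(o) = (o² + 16*o) + 47 = 47 + o² + 16*o)
K = 1/660 ≈ 0.0015152
H(u(1, 4)) + K = (47 + (-1)² + 16*(-1)) + 1/660 = (47 + 1 - 16) + 1/660 = 32 + 1/660 = 21121/660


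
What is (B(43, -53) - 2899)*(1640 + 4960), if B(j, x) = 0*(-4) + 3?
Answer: -19113600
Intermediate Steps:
B(j, x) = 3 (B(j, x) = 0 + 3 = 3)
(B(43, -53) - 2899)*(1640 + 4960) = (3 - 2899)*(1640 + 4960) = -2896*6600 = -19113600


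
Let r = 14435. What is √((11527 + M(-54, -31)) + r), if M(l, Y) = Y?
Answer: √25931 ≈ 161.03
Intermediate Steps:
√((11527 + M(-54, -31)) + r) = √((11527 - 31) + 14435) = √(11496 + 14435) = √25931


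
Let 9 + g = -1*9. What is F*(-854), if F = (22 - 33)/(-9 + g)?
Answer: -9394/27 ≈ -347.93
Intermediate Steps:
g = -18 (g = -9 - 1*9 = -9 - 9 = -18)
F = 11/27 (F = (22 - 33)/(-9 - 18) = -11/(-27) = -11*(-1/27) = 11/27 ≈ 0.40741)
F*(-854) = (11/27)*(-854) = -9394/27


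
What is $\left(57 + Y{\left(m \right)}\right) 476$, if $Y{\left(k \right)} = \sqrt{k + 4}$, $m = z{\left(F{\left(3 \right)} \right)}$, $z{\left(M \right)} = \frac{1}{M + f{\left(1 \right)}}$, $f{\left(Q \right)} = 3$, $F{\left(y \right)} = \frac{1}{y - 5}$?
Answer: $27132 + \frac{476 \sqrt{110}}{5} \approx 28130.0$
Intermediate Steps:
$F{\left(y \right)} = \frac{1}{-5 + y}$
$z{\left(M \right)} = \frac{1}{3 + M}$ ($z{\left(M \right)} = \frac{1}{M + 3} = \frac{1}{3 + M}$)
$m = \frac{2}{5}$ ($m = \frac{1}{3 + \frac{1}{-5 + 3}} = \frac{1}{3 + \frac{1}{-2}} = \frac{1}{3 - \frac{1}{2}} = \frac{1}{\frac{5}{2}} = \frac{2}{5} \approx 0.4$)
$Y{\left(k \right)} = \sqrt{4 + k}$
$\left(57 + Y{\left(m \right)}\right) 476 = \left(57 + \sqrt{4 + \frac{2}{5}}\right) 476 = \left(57 + \sqrt{\frac{22}{5}}\right) 476 = \left(57 + \frac{\sqrt{110}}{5}\right) 476 = 27132 + \frac{476 \sqrt{110}}{5}$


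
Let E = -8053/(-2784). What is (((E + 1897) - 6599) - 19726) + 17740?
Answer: -18611339/2784 ≈ -6685.1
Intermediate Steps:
E = 8053/2784 (E = -8053*(-1/2784) = 8053/2784 ≈ 2.8926)
(((E + 1897) - 6599) - 19726) + 17740 = (((8053/2784 + 1897) - 6599) - 19726) + 17740 = ((5289301/2784 - 6599) - 19726) + 17740 = (-13082315/2784 - 19726) + 17740 = -67999499/2784 + 17740 = -18611339/2784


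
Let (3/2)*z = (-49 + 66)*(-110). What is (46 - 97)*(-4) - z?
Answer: 4352/3 ≈ 1450.7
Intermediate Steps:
z = -3740/3 (z = 2*((-49 + 66)*(-110))/3 = 2*(17*(-110))/3 = (⅔)*(-1870) = -3740/3 ≈ -1246.7)
(46 - 97)*(-4) - z = (46 - 97)*(-4) - 1*(-3740/3) = -51*(-4) + 3740/3 = 204 + 3740/3 = 4352/3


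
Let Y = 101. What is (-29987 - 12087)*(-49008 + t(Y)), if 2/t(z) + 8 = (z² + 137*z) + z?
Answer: 49757219223404/24131 ≈ 2.0620e+9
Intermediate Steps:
t(z) = 2/(-8 + z² + 138*z) (t(z) = 2/(-8 + ((z² + 137*z) + z)) = 2/(-8 + (z² + 138*z)) = 2/(-8 + z² + 138*z))
(-29987 - 12087)*(-49008 + t(Y)) = (-29987 - 12087)*(-49008 + 2/(-8 + 101² + 138*101)) = -42074*(-49008 + 2/(-8 + 10201 + 13938)) = -42074*(-49008 + 2/24131) = -42074*(-1182612046/24131) = 49757219223404/24131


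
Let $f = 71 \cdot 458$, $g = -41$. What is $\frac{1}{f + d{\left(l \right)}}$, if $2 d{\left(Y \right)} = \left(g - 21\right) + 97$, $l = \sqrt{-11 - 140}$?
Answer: $\frac{2}{65071} \approx 3.0736 \cdot 10^{-5}$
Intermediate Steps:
$l = i \sqrt{151}$ ($l = \sqrt{-151} = i \sqrt{151} \approx 12.288 i$)
$d{\left(Y \right)} = \frac{35}{2}$ ($d{\left(Y \right)} = \frac{\left(-41 - 21\right) + 97}{2} = \frac{-62 + 97}{2} = \frac{1}{2} \cdot 35 = \frac{35}{2}$)
$f = 32518$
$\frac{1}{f + d{\left(l \right)}} = \frac{1}{32518 + \frac{35}{2}} = \frac{1}{\frac{65071}{2}} = \frac{2}{65071}$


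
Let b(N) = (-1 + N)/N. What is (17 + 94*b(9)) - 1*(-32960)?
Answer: 297545/9 ≈ 33061.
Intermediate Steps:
b(N) = (-1 + N)/N
(17 + 94*b(9)) - 1*(-32960) = (17 + 94*((-1 + 9)/9)) - 1*(-32960) = (17 + 94*((⅑)*8)) + 32960 = (17 + 94*(8/9)) + 32960 = (17 + 752/9) + 32960 = 905/9 + 32960 = 297545/9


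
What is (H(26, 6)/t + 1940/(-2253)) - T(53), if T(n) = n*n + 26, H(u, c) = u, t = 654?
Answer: -696412492/245577 ≈ -2835.8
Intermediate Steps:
T(n) = 26 + n² (T(n) = n² + 26 = 26 + n²)
(H(26, 6)/t + 1940/(-2253)) - T(53) = (26/654 + 1940/(-2253)) - (26 + 53²) = (26*(1/654) + 1940*(-1/2253)) - (26 + 2809) = (13/327 - 1940/2253) - 1*2835 = -201697/245577 - 2835 = -696412492/245577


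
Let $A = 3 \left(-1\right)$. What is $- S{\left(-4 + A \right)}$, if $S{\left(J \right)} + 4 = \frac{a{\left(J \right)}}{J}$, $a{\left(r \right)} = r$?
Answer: $3$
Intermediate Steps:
$A = -3$
$S{\left(J \right)} = -3$ ($S{\left(J \right)} = -4 + \frac{J}{J} = -4 + 1 = -3$)
$- S{\left(-4 + A \right)} = \left(-1\right) \left(-3\right) = 3$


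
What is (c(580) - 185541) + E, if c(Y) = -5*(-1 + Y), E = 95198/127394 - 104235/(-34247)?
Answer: -411051892297576/2181431159 ≈ -1.8843e+5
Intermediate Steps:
E = 8269579748/2181431159 (E = 95198*(1/127394) - 104235*(-1/34247) = 47599/63697 + 104235/34247 = 8269579748/2181431159 ≈ 3.7909)
c(Y) = 5 - 5*Y
(c(580) - 185541) + E = ((5 - 5*580) - 185541) + 8269579748/2181431159 = ((5 - 2900) - 185541) + 8269579748/2181431159 = (-2895 - 185541) + 8269579748/2181431159 = -188436 + 8269579748/2181431159 = -411051892297576/2181431159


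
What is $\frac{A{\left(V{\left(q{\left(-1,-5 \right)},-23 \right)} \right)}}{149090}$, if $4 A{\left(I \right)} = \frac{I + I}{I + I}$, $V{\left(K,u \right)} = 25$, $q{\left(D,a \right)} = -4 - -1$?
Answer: $\frac{1}{596360} \approx 1.6768 \cdot 10^{-6}$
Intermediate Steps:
$q{\left(D,a \right)} = -3$ ($q{\left(D,a \right)} = -4 + 1 = -3$)
$A{\left(I \right)} = \frac{1}{4}$ ($A{\left(I \right)} = \frac{\left(I + I\right) \frac{1}{I + I}}{4} = \frac{2 I \frac{1}{2 I}}{4} = \frac{1}{4} \cdot 1 = \frac{1}{4}$)
$\frac{A{\left(V{\left(q{\left(-1,-5 \right)},-23 \right)} \right)}}{149090} = \frac{1}{4 \cdot 149090} = \frac{1}{4} \cdot \frac{1}{149090} = \frac{1}{596360}$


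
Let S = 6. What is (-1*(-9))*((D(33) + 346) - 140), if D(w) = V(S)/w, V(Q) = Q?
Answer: 20412/11 ≈ 1855.6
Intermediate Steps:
D(w) = 6/w
(-1*(-9))*((D(33) + 346) - 140) = (-1*(-9))*((6/33 + 346) - 140) = 9*((6*(1/33) + 346) - 140) = 9*((2/11 + 346) - 140) = 9*(3808/11 - 140) = 9*(2268/11) = 20412/11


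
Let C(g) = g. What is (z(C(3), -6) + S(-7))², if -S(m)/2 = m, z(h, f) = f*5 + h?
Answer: 169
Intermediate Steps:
z(h, f) = h + 5*f (z(h, f) = 5*f + h = h + 5*f)
S(m) = -2*m
(z(C(3), -6) + S(-7))² = ((3 + 5*(-6)) - 2*(-7))² = ((3 - 30) + 14)² = (-27 + 14)² = (-13)² = 169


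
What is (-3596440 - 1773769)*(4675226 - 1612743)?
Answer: -16446173768947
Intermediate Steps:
(-3596440 - 1773769)*(4675226 - 1612743) = -5370209*3062483 = -16446173768947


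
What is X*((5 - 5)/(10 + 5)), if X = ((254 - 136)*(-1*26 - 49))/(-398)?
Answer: 0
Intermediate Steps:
X = 4425/199 (X = (118*(-26 - 49))*(-1/398) = (118*(-75))*(-1/398) = -8850*(-1/398) = 4425/199 ≈ 22.236)
X*((5 - 5)/(10 + 5)) = 4425*((5 - 5)/(10 + 5))/199 = 4425*(0/15)/199 = 4425*(0*(1/15))/199 = (4425/199)*0 = 0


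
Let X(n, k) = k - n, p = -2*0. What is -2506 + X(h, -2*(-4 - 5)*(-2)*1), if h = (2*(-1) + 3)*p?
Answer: -2542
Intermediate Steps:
p = 0
h = 0 (h = (2*(-1) + 3)*0 = (-2 + 3)*0 = 1*0 = 0)
-2506 + X(h, -2*(-4 - 5)*(-2)*1) = -2506 + (-2*(-4 - 5)*(-2)*1 - 1*0) = -2506 + (-(-18)*(-2)*1 + 0) = -2506 + (-2*18*1 + 0) = -2506 + (-36*1 + 0) = -2506 + (-36 + 0) = -2506 - 36 = -2542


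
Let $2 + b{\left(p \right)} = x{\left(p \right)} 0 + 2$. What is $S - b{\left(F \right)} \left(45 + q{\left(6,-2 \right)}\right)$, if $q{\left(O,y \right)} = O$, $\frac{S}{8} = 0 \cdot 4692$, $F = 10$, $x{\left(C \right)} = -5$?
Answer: $0$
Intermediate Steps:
$S = 0$ ($S = 8 \cdot 0 \cdot 4692 = 8 \cdot 0 = 0$)
$b{\left(p \right)} = 0$ ($b{\left(p \right)} = -2 + \left(\left(-5\right) 0 + 2\right) = -2 + \left(0 + 2\right) = -2 + 2 = 0$)
$S - b{\left(F \right)} \left(45 + q{\left(6,-2 \right)}\right) = 0 - 0 \left(45 + 6\right) = 0 - 0 \cdot 51 = 0 - 0 = 0 + 0 = 0$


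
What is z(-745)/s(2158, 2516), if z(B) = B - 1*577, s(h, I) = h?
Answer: -661/1079 ≈ -0.61260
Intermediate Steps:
z(B) = -577 + B (z(B) = B - 577 = -577 + B)
z(-745)/s(2158, 2516) = (-577 - 745)/2158 = -1322*1/2158 = -661/1079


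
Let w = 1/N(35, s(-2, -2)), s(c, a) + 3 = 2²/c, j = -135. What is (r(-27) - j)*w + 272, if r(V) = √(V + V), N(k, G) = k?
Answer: 1931/7 + 3*I*√6/35 ≈ 275.86 + 0.20996*I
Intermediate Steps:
s(c, a) = -3 + 4/c (s(c, a) = -3 + 2²/c = -3 + 4/c)
r(V) = √2*√V (r(V) = √(2*V) = √2*√V)
w = 1/35 ≈ 0.028571
(r(-27) - j)*w + 272 = (√2*√(-27) - 1*(-135))*(1/35) + 272 = (√2*(3*I*√3) + 135)*(1/35) + 272 = (3*I*√6 + 135)*(1/35) + 272 = (135 + 3*I*√6)*(1/35) + 272 = (27/7 + 3*I*√6/35) + 272 = 1931/7 + 3*I*√6/35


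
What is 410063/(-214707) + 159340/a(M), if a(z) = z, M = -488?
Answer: -8602881031/26194254 ≈ -328.43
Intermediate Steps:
410063/(-214707) + 159340/a(M) = 410063/(-214707) + 159340/(-488) = 410063*(-1/214707) + 159340*(-1/488) = -410063/214707 - 39835/122 = -8602881031/26194254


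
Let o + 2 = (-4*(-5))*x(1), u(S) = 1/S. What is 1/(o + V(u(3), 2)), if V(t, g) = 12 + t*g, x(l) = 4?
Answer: 3/272 ≈ 0.011029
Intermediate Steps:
V(t, g) = 12 + g*t
o = 78 (o = -2 - 4*(-5)*4 = -2 + 20*4 = -2 + 80 = 78)
1/(o + V(u(3), 2)) = 1/(78 + (12 + 2/3)) = 1/(78 + (12 + 2*(⅓))) = 1/(78 + (12 + ⅔)) = 1/(78 + 38/3) = 1/(272/3) = 3/272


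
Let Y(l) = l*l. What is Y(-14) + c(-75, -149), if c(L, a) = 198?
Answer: 394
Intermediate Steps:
Y(l) = l**2
Y(-14) + c(-75, -149) = (-14)**2 + 198 = 196 + 198 = 394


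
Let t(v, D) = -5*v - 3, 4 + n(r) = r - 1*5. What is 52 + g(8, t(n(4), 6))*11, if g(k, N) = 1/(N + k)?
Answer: 1571/30 ≈ 52.367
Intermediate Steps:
n(r) = -9 + r (n(r) = -4 + (r - 1*5) = -4 + (r - 5) = -4 + (-5 + r) = -9 + r)
t(v, D) = -3 - 5*v
52 + g(8, t(n(4), 6))*11 = 52 + 11/((-3 - 5*(-9 + 4)) + 8) = 52 + 11/((-3 - 5*(-5)) + 8) = 52 + 11/((-3 + 25) + 8) = 52 + 11/(22 + 8) = 52 + 11/30 = 1571/30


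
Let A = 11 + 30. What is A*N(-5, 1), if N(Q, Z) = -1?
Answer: -41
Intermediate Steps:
A = 41
A*N(-5, 1) = 41*(-1) = -41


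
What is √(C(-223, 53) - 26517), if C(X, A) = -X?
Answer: I*√26294 ≈ 162.15*I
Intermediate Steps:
√(C(-223, 53) - 26517) = √(-1*(-223) - 26517) = √(223 - 26517) = √(-26294) = I*√26294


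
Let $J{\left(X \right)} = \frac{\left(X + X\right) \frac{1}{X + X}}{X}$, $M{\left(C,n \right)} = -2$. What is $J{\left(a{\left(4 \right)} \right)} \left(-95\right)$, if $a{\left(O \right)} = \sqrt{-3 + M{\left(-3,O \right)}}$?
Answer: $19 i \sqrt{5} \approx 42.485 i$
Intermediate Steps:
$a{\left(O \right)} = i \sqrt{5}$ ($a{\left(O \right)} = \sqrt{-3 - 2} = \sqrt{-5} = i \sqrt{5}$)
$J{\left(X \right)} = \frac{1}{X}$ ($J{\left(X \right)} = \frac{2 X \frac{1}{2 X}}{X} = 1 \frac{1}{X} = \frac{1}{X}$)
$J{\left(a{\left(4 \right)} \right)} \left(-95\right) = \frac{1}{i \sqrt{5}} \left(-95\right) = - \frac{i \sqrt{5}}{5} \left(-95\right) = 19 i \sqrt{5}$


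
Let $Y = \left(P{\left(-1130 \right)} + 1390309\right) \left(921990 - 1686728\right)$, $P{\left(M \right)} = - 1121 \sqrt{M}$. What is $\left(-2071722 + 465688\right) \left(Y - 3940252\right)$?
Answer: $1707577208942349996 - 1376806851812132 i \sqrt{1130} \approx 1.7076 \cdot 10^{18} - 4.6282 \cdot 10^{16} i$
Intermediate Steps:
$Y = -1063222124042 + 857271298 i \sqrt{1130}$ ($Y = \left(- 1121 \sqrt{-1130} + 1390309\right) \left(921990 - 1686728\right) = \left(- 1121 i \sqrt{1130} + 1390309\right) \left(-764738\right) = \left(1390309 - 1121 i \sqrt{1130}\right) \left(-764738\right) = -1063222124042 + 857271298 i \sqrt{1130} \approx -1.0632 \cdot 10^{12} + 2.8818 \cdot 10^{10} i$)
$\left(-2071722 + 465688\right) \left(Y - 3940252\right) = \left(-2071722 + 465688\right) \left(\left(-1063222124042 + 857271298 i \sqrt{1130}\right) - 3940252\right) = - 1606034 \left(-1063226064294 + 857271298 i \sqrt{1130}\right) = 1707577208942349996 - 1376806851812132 i \sqrt{1130}$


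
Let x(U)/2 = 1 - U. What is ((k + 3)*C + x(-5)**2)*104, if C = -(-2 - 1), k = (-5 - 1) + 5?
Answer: 15600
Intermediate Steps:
k = -1 (k = -6 + 5 = -1)
x(U) = 2 - 2*U (x(U) = 2*(1 - U) = 2 - 2*U)
C = 3 (C = -1*(-3) = 3)
((k + 3)*C + x(-5)**2)*104 = ((-1 + 3)*3 + (2 - 2*(-5))**2)*104 = (2*3 + (2 + 10)**2)*104 = (6 + 12**2)*104 = (6 + 144)*104 = 150*104 = 15600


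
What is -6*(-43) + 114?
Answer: 372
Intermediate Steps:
-6*(-43) + 114 = 258 + 114 = 372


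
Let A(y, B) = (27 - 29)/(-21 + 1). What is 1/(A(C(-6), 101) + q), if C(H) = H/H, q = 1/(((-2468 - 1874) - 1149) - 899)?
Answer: 3195/319 ≈ 10.016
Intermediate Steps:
q = -1/6390 (q = 1/((-4342 - 1149) - 899) = 1/(-5491 - 899) = 1/(-6390) = -1/6390 ≈ -0.00015649)
C(H) = 1
A(y, B) = ⅒ (A(y, B) = -2/(-20) = -2*(-1/20) = ⅒)
1/(A(C(-6), 101) + q) = 1/(⅒ - 1/6390) = 1/(319/3195) = 3195/319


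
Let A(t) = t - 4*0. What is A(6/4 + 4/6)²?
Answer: 169/36 ≈ 4.6944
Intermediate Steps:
A(t) = t (A(t) = t + 0 = t)
A(6/4 + 4/6)² = (6/4 + 4/6)² = (6*(¼) + 4*(⅙))² = (3/2 + ⅔)² = (13/6)² = 169/36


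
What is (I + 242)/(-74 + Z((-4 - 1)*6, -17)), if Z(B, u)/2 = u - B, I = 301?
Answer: -181/16 ≈ -11.313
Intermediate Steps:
Z(B, u) = -2*B + 2*u (Z(B, u) = 2*(u - B) = -2*B + 2*u)
(I + 242)/(-74 + Z((-4 - 1)*6, -17)) = (301 + 242)/(-74 + (-2*(-4 - 1)*6 + 2*(-17))) = 543/(-74 + (-(-10)*6 - 34)) = 543/(-74 + (-2*(-30) - 34)) = 543/(-74 + (60 - 34)) = 543/(-74 + 26) = 543/(-48) = 543*(-1/48) = -181/16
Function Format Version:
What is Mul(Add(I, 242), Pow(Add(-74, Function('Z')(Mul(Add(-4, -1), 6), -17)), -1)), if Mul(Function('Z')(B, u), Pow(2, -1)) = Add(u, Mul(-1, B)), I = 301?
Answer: Rational(-181, 16) ≈ -11.313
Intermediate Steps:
Function('Z')(B, u) = Add(Mul(-2, B), Mul(2, u)) (Function('Z')(B, u) = Mul(2, Add(u, Mul(-1, B))) = Add(Mul(-2, B), Mul(2, u)))
Mul(Add(I, 242), Pow(Add(-74, Function('Z')(Mul(Add(-4, -1), 6), -17)), -1)) = Mul(Add(301, 242), Pow(Add(-74, Add(Mul(-2, Mul(Add(-4, -1), 6)), Mul(2, -17))), -1)) = Mul(543, Pow(Add(-74, Add(Mul(-2, Mul(-5, 6)), -34)), -1)) = Mul(543, Pow(Add(-74, Add(Mul(-2, -30), -34)), -1)) = Mul(543, Pow(Add(-74, Add(60, -34)), -1)) = Mul(543, Pow(Add(-74, 26), -1)) = Mul(543, Pow(-48, -1)) = Mul(543, Rational(-1, 48)) = Rational(-181, 16)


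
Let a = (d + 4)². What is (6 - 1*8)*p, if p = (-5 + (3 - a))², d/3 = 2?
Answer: -20808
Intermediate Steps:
d = 6 (d = 3*2 = 6)
a = 100 (a = (6 + 4)² = 10² = 100)
p = 10404 (p = (-5 + (3 - 1*100))² = (-5 + (3 - 100))² = (-5 - 97)² = (-102)² = 10404)
(6 - 1*8)*p = (6 - 1*8)*10404 = (6 - 8)*10404 = -2*10404 = -20808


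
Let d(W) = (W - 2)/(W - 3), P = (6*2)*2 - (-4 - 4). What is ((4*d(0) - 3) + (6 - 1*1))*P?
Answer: 448/3 ≈ 149.33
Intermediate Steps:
P = 32 (P = 12*2 - 1*(-8) = 24 + 8 = 32)
d(W) = (-2 + W)/(-3 + W)
((4*d(0) - 3) + (6 - 1*1))*P = ((4*((-2 + 0)/(-3 + 0)) - 3) + (6 - 1*1))*32 = ((4*(-2/(-3)) - 3) + (6 - 1))*32 = ((4*(-⅓*(-2)) - 3) + 5)*32 = ((4*(⅔) - 3) + 5)*32 = ((8/3 - 3) + 5)*32 = (-⅓ + 5)*32 = (14/3)*32 = 448/3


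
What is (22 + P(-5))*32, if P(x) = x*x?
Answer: 1504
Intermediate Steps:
P(x) = x²
(22 + P(-5))*32 = (22 + (-5)²)*32 = (22 + 25)*32 = 47*32 = 1504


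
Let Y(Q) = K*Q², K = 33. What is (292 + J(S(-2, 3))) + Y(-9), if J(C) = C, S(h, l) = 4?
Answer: 2969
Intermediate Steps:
Y(Q) = 33*Q²
(292 + J(S(-2, 3))) + Y(-9) = (292 + 4) + 33*(-9)² = 296 + 33*81 = 296 + 2673 = 2969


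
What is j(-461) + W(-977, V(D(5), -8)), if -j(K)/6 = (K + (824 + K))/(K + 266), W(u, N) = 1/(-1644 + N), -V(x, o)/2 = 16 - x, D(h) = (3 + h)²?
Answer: -303473/100620 ≈ -3.0160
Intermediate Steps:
V(x, o) = -32 + 2*x (V(x, o) = -2*(16 - x) = -32 + 2*x)
j(K) = -6*(824 + 2*K)/(266 + K) (j(K) = -6*(K + (824 + K))/(K + 266) = -6*(824 + 2*K)/(266 + K))
j(-461) + W(-977, V(D(5), -8)) = 12*(-412 - 1*(-461))/(266 - 461) + 1/(-1644 + (-32 + 2*(3 + 5)²)) = 12*(-412 + 461)/(-195) + 1/(-1644 + (-32 + 2*8²)) = 12*(-1/195)*49 + 1/(-1644 + (-32 + 2*64)) = -196/65 + 1/(-1644 + (-32 + 128)) = -196/65 + 1/(-1644 + 96) = -196/65 + 1/(-1548) = -196/65 - 1/1548 = -303473/100620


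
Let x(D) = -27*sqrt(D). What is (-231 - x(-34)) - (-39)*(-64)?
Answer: -2727 + 27*I*sqrt(34) ≈ -2727.0 + 157.44*I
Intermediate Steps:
(-231 - x(-34)) - (-39)*(-64) = (-231 - (-27)*sqrt(-34)) - (-39)*(-64) = (-231 - (-27)*I*sqrt(34)) - 1*2496 = (-231 - (-27)*I*sqrt(34)) - 2496 = (-231 + 27*I*sqrt(34)) - 2496 = -2727 + 27*I*sqrt(34)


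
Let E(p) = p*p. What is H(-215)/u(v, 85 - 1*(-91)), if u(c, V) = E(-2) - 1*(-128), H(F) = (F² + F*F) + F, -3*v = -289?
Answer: 2795/4 ≈ 698.75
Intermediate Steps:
v = 289/3 (v = -⅓*(-289) = 289/3 ≈ 96.333)
E(p) = p²
H(F) = F + 2*F² (H(F) = (F² + F²) + F = 2*F² + F = F + 2*F²)
u(c, V) = 132 (u(c, V) = (-2)² - 1*(-128) = 4 + 128 = 132)
H(-215)/u(v, 85 - 1*(-91)) = -215*(1 + 2*(-215))/132 = -215*(1 - 430)*(1/132) = -215*(-429)*(1/132) = 92235*(1/132) = 2795/4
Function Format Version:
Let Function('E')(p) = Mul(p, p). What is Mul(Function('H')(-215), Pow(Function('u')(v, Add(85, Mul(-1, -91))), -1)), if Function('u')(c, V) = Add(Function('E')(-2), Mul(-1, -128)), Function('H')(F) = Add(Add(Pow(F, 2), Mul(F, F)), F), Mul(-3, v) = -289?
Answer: Rational(2795, 4) ≈ 698.75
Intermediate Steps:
v = Rational(289, 3) (v = Mul(Rational(-1, 3), -289) = Rational(289, 3) ≈ 96.333)
Function('E')(p) = Pow(p, 2)
Function('H')(F) = Add(F, Mul(2, Pow(F, 2))) (Function('H')(F) = Add(Add(Pow(F, 2), Pow(F, 2)), F) = Add(Mul(2, Pow(F, 2)), F) = Add(F, Mul(2, Pow(F, 2))))
Function('u')(c, V) = 132 (Function('u')(c, V) = Add(Pow(-2, 2), Mul(-1, -128)) = Add(4, 128) = 132)
Mul(Function('H')(-215), Pow(Function('u')(v, Add(85, Mul(-1, -91))), -1)) = Mul(Mul(-215, Add(1, Mul(2, -215))), Pow(132, -1)) = Mul(Mul(-215, Add(1, -430)), Rational(1, 132)) = Mul(Mul(-215, -429), Rational(1, 132)) = Mul(92235, Rational(1, 132)) = Rational(2795, 4)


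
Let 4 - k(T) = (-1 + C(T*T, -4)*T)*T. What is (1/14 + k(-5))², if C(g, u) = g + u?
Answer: 54213769/196 ≈ 2.7660e+5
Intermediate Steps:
k(T) = 4 - T*(-1 + T*(-4 + T²)) (k(T) = 4 - (-1 + (T*T - 4)*T)*T = 4 - (-1 + (T² - 4)*T)*T = 4 - (-1 + (-4 + T²)*T)*T = 4 - (-1 + T*(-4 + T²))*T = 4 - T*(-1 + T*(-4 + T²)))
(1/14 + k(-5))² = (1/14 + (4 - 5 + (-5)²*(4 - 1*(-5)²)))² = (1/14 + (4 - 5 + 25*(4 - 1*25)))² = (1/14 + (4 - 5 + 25*(4 - 25)))² = (1/14 + (4 - 5 + 25*(-21)))² = (1/14 + (4 - 5 - 525))² = (1/14 - 526)² = (-7363/14)² = 54213769/196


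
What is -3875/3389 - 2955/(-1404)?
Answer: 1524665/1586052 ≈ 0.96130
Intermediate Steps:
-3875/3389 - 2955/(-1404) = -3875*1/3389 - 2955*(-1/1404) = -3875/3389 + 985/468 = 1524665/1586052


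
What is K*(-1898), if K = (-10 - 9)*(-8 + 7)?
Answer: -36062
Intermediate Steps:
K = 19 (K = -19*(-1) = 19)
K*(-1898) = 19*(-1898) = -36062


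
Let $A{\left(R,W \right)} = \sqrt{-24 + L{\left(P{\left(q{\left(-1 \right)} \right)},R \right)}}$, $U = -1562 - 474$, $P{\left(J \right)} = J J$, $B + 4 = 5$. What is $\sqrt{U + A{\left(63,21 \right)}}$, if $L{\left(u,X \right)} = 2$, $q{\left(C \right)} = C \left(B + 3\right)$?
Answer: $\sqrt{-2036 + i \sqrt{22}} \approx 0.052 + 45.122 i$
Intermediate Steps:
$B = 1$ ($B = -4 + 5 = 1$)
$q{\left(C \right)} = 4 C$ ($q{\left(C \right)} = C \left(1 + 3\right) = C 4 = 4 C$)
$P{\left(J \right)} = J^{2}$
$U = -2036$
$A{\left(R,W \right)} = i \sqrt{22}$ ($A{\left(R,W \right)} = \sqrt{-24 + 2} = \sqrt{-22} = i \sqrt{22}$)
$\sqrt{U + A{\left(63,21 \right)}} = \sqrt{-2036 + i \sqrt{22}}$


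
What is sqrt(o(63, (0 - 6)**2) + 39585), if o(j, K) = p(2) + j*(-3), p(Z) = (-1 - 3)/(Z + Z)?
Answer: sqrt(39395) ≈ 198.48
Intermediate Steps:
p(Z) = -2/Z (p(Z) = -4*1/(2*Z) = -2/Z)
o(j, K) = -1 - 3*j (o(j, K) = -2/2 + j*(-3) = -2*1/2 - 3*j = -1 - 3*j)
sqrt(o(63, (0 - 6)**2) + 39585) = sqrt((-1 - 3*63) + 39585) = sqrt((-1 - 189) + 39585) = sqrt(-190 + 39585) = sqrt(39395)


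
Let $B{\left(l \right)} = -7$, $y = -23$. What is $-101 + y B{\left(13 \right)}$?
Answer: $60$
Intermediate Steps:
$-101 + y B{\left(13 \right)} = -101 - -161 = -101 + 161 = 60$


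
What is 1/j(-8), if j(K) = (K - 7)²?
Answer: 1/225 ≈ 0.0044444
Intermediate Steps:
j(K) = (-7 + K)²
1/j(-8) = 1/((-7 - 8)²) = 1/((-15)²) = 1/225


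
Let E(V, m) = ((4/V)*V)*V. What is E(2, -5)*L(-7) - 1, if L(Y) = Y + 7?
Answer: -1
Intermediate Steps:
E(V, m) = 4*V
L(Y) = 7 + Y
E(2, -5)*L(-7) - 1 = (4*2)*(7 - 7) - 1 = 8*0 - 1 = 0 - 1 = -1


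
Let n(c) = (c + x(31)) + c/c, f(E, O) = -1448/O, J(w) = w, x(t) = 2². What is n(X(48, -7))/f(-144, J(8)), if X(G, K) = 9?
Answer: -14/181 ≈ -0.077348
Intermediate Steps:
x(t) = 4
n(c) = 5 + c (n(c) = (c + 4) + c/c = (4 + c) + 1 = 5 + c)
n(X(48, -7))/f(-144, J(8)) = (5 + 9)/((-1448/8)) = 14/((-1448*⅛)) = 14/(-181) = 14*(-1/181) = -14/181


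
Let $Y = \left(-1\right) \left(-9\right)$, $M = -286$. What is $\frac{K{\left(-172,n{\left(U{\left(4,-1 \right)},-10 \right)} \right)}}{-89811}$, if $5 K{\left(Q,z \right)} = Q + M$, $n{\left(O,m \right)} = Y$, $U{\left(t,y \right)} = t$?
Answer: $\frac{458}{449055} \approx 0.0010199$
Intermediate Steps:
$Y = 9$
$n{\left(O,m \right)} = 9$
$K{\left(Q,z \right)} = - \frac{286}{5} + \frac{Q}{5}$ ($K{\left(Q,z \right)} = \frac{Q - 286}{5} = \frac{-286 + Q}{5} = - \frac{286}{5} + \frac{Q}{5}$)
$\frac{K{\left(-172,n{\left(U{\left(4,-1 \right)},-10 \right)} \right)}}{-89811} = \frac{- \frac{286}{5} + \frac{1}{5} \left(-172\right)}{-89811} = \left(- \frac{286}{5} - \frac{172}{5}\right) \left(- \frac{1}{89811}\right) = \left(- \frac{458}{5}\right) \left(- \frac{1}{89811}\right) = \frac{458}{449055}$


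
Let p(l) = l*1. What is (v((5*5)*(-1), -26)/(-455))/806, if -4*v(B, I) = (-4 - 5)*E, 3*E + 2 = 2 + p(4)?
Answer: -3/366730 ≈ -8.1804e-6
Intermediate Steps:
p(l) = l
E = 4/3 (E = -2/3 + (2 + 4)/3 = -2/3 + (1/3)*6 = -2/3 + 2 = 4/3 ≈ 1.3333)
v(B, I) = 3 (v(B, I) = -(-4 - 5)*4/(4*3) = -(-9)*4/(4*3) = -1/4*(-12) = 3)
(v((5*5)*(-1), -26)/(-455))/806 = (3/(-455))/806 = (3*(-1/455))*(1/806) = -3/455*1/806 = -3/366730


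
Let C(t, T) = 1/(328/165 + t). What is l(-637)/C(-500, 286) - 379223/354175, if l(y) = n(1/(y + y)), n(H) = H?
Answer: -163268383/240164925 ≈ -0.67982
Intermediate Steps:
C(t, T) = 1/(328/165 + t) (C(t, T) = 1/(328*(1/165) + t) = 1/(328/165 + t))
l(y) = 1/(2*y) (l(y) = 1/(y + y) = 1/(2*y))
l(-637)/C(-500, 286) - 379223/354175 = ((1/2)/(-637))/((165/(328 + 165*(-500)))) - 379223/354175 = ((1/2)*(-1/637))/((165/(328 - 82500))) - 379223*1/354175 = -1/(1274*(165/(-82172))) - 12233/11425 = -1/(1274*(165*(-1/82172))) - 12233/11425 = -1/(1274*(-165/82172)) - 12233/11425 = -1/1274*(-82172/165) - 12233/11425 = 41086/105105 - 12233/11425 = -163268383/240164925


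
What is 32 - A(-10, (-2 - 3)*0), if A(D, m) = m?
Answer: 32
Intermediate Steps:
32 - A(-10, (-2 - 3)*0) = 32 - (-2 - 3)*0 = 32 - (-5)*0 = 32 - 1*0 = 32 + 0 = 32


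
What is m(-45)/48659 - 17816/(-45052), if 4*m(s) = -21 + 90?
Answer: 867685891/2192185268 ≈ 0.39581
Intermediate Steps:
m(s) = 69/4 (m(s) = (-21 + 90)/4 = (1/4)*69 = 69/4)
m(-45)/48659 - 17816/(-45052) = (69/4)/48659 - 17816/(-45052) = (69/4)*(1/48659) - 17816*(-1/45052) = 69/194636 + 4454/11263 = 867685891/2192185268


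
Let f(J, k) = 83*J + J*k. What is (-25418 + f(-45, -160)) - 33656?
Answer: -55609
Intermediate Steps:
(-25418 + f(-45, -160)) - 33656 = (-25418 - 45*(83 - 160)) - 33656 = (-25418 - 45*(-77)) - 33656 = (-25418 + 3465) - 33656 = -21953 - 33656 = -55609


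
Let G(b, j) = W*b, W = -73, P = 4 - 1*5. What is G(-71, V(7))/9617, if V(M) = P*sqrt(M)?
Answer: 5183/9617 ≈ 0.53894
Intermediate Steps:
P = -1 (P = 4 - 5 = -1)
V(M) = -sqrt(M)
G(b, j) = -73*b
G(-71, V(7))/9617 = -73*(-71)/9617 = 5183*(1/9617) = 5183/9617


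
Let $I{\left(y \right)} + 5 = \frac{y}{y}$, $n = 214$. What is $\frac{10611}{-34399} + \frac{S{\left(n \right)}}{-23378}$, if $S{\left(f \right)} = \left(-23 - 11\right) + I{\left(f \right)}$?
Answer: $- \frac{123378398}{402089911} \approx -0.30684$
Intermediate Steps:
$I{\left(y \right)} = -4$ ($I{\left(y \right)} = -5 + \frac{y}{y} = -5 + 1 = -4$)
$S{\left(f \right)} = -38$ ($S{\left(f \right)} = \left(-23 - 11\right) - 4 = -34 - 4 = -38$)
$\frac{10611}{-34399} + \frac{S{\left(n \right)}}{-23378} = \frac{10611}{-34399} - \frac{38}{-23378} = 10611 \left(- \frac{1}{34399}\right) - - \frac{19}{11689} = - \frac{10611}{34399} + \frac{19}{11689} = - \frac{123378398}{402089911}$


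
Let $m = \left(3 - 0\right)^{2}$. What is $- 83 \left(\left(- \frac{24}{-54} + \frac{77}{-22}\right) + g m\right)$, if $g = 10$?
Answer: $- \frac{129895}{18} \approx -7216.4$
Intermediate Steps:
$m = 9$ ($m = \left(3 + \left(-4 + 4\right)\right)^{2} = \left(3 + 0\right)^{2} = 3^{2} = 9$)
$- 83 \left(\left(- \frac{24}{-54} + \frac{77}{-22}\right) + g m\right) = - 83 \left(\left(- \frac{24}{-54} + \frac{77}{-22}\right) + 10 \cdot 9\right) = - 83 \left(\left(\left(-24\right) \left(- \frac{1}{54}\right) + 77 \left(- \frac{1}{22}\right)\right) + 90\right) = - 83 \left(\left(\frac{4}{9} - \frac{7}{2}\right) + 90\right) = - 83 \left(- \frac{55}{18} + 90\right) = \left(-83\right) \frac{1565}{18} = - \frac{129895}{18}$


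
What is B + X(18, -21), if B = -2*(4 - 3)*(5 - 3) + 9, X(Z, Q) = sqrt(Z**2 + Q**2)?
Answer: 5 + 3*sqrt(85) ≈ 32.659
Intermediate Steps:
X(Z, Q) = sqrt(Q**2 + Z**2)
B = 5 (B = -2*2 + 9 = -4 + 9 = 5)
B + X(18, -21) = 5 + sqrt((-21)**2 + 18**2) = 5 + sqrt(441 + 324) = 5 + sqrt(765) = 5 + 3*sqrt(85)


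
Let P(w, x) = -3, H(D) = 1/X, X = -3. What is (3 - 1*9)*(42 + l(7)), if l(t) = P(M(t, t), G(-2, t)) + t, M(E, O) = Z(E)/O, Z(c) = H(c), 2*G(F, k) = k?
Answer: -276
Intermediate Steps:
G(F, k) = k/2
H(D) = -⅓ (H(D) = 1/(-3) = -⅓)
Z(c) = -⅓
M(E, O) = -1/(3*O)
l(t) = -3 + t
(3 - 1*9)*(42 + l(7)) = (3 - 1*9)*(42 + (-3 + 7)) = (3 - 9)*(42 + 4) = -6*46 = -276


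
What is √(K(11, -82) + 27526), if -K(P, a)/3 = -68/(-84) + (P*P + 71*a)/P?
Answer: 2*√43101443/77 ≈ 170.52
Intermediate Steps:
K(P, a) = -17/7 - 3*(P² + 71*a)/P (K(P, a) = -3*(-68/(-84) + (P*P + 71*a)/P) = -3*(-68*(-1/84) + (P² + 71*a)/P) = -3*(17/21 + (P² + 71*a)/P) = -17/7 - 3*(P² + 71*a)/P)
√(K(11, -82) + 27526) = √((-17/7 - 3*11 - 213*(-82)/11) + 27526) = √((-17/7 - 33 - 213*(-82)*1/11) + 27526) = √((-17/7 - 33 + 17466/11) + 27526) = √(119534/77 + 27526) = √(2239036/77) = 2*√43101443/77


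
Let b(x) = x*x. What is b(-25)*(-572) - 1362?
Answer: -358862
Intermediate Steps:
b(x) = x²
b(-25)*(-572) - 1362 = (-25)²*(-572) - 1362 = 625*(-572) - 1362 = -357500 - 1362 = -358862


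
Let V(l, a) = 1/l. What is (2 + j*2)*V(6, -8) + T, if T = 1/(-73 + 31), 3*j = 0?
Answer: 13/42 ≈ 0.30952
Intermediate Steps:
j = 0 (j = (1/3)*0 = 0)
T = -1/42 (T = 1/(-42) = -1/42 ≈ -0.023810)
(2 + j*2)*V(6, -8) + T = (2 + 0*2)/6 - 1/42 = (2 + 0)*(1/6) - 1/42 = 2*(1/6) - 1/42 = 1/3 - 1/42 = 13/42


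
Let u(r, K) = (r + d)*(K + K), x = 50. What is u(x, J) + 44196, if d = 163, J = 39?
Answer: 60810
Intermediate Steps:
u(r, K) = 2*K*(163 + r) (u(r, K) = (r + 163)*(K + K) = (163 + r)*(2*K) = 2*K*(163 + r))
u(x, J) + 44196 = 2*39*(163 + 50) + 44196 = 2*39*213 + 44196 = 16614 + 44196 = 60810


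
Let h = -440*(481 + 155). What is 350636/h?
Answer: -7969/6360 ≈ -1.2530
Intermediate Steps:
h = -279840 (h = -440*636 = -279840)
350636/h = 350636/(-279840) = 350636*(-1/279840) = -7969/6360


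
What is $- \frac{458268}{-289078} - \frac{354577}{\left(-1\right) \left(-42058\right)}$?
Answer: $- \frac{41613287231}{6079021262} \approx -6.8454$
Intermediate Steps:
$- \frac{458268}{-289078} - \frac{354577}{\left(-1\right) \left(-42058\right)} = \left(-458268\right) \left(- \frac{1}{289078}\right) - \frac{354577}{42058} = \frac{229134}{144539} - \frac{354577}{42058} = - \frac{41613287231}{6079021262}$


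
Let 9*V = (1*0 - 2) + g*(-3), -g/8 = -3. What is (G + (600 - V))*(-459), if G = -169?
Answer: -201603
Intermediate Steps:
g = 24 (g = -8*(-3) = 24)
V = -74/9 (V = ((1*0 - 2) + 24*(-3))/9 = ((0 - 2) - 72)/9 = (-2 - 72)/9 = (1/9)*(-74) = -74/9 ≈ -8.2222)
(G + (600 - V))*(-459) = (-169 + (600 - 1*(-74/9)))*(-459) = (-169 + (600 + 74/9))*(-459) = (-169 + 5474/9)*(-459) = (3953/9)*(-459) = -201603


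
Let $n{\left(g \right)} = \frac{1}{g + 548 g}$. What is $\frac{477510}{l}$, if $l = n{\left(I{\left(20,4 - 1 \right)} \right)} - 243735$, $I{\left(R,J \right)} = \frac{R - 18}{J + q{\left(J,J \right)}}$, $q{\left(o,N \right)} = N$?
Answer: $- \frac{3972015}{2027432} \approx -1.9591$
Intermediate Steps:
$I{\left(R,J \right)} = \frac{-18 + R}{2 J}$ ($I{\left(R,J \right)} = \frac{R - 18}{J + J} = \frac{-18 + R}{2 J}$)
$n{\left(g \right)} = \frac{1}{549 g}$
$l = - \frac{44603504}{183}$ ($l = \frac{1}{549 \frac{-18 + 20}{2 \left(4 - 1\right)}} - 243735 = \frac{1}{549 \cdot \frac{1}{2} \frac{1}{4 - 1} \cdot 2} - 243735 = \frac{1}{549 \cdot \frac{1}{2} \cdot \frac{1}{3} \cdot 2} - 243735 = \frac{\frac{1}{\frac{1}{3}}}{549} - 243735 = \frac{1}{549} \cdot 3 - 243735 = \frac{1}{183} - 243735 = - \frac{44603504}{183} \approx -2.4374 \cdot 10^{5}$)
$\frac{477510}{l} = \frac{477510}{- \frac{44603504}{183}} = 477510 \left(- \frac{183}{44603504}\right) = - \frac{3972015}{2027432}$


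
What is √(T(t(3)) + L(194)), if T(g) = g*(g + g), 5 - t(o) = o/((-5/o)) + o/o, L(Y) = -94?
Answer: 2*I*√167/5 ≈ 5.1691*I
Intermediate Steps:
t(o) = 4 + o²/5 (t(o) = 5 - (o/((-5/o)) + o/o) = 5 - (o*(-o/5) + 1) = 5 - (-o²/5 + 1) = 5 - (1 - o²/5) = 5 + (-1 + o²/5) = 4 + o²/5)
T(g) = 2*g² (T(g) = g*(2*g) = 2*g²)
√(T(t(3)) + L(194)) = √(2*(4 + (⅕)*3²)² - 94) = √(2*(4 + (⅕)*9)² - 94) = √(2*(4 + 9/5)² - 94) = √(2*(29/5)² - 94) = √(2*(841/25) - 94) = √(1682/25 - 94) = √(-668/25) = 2*I*√167/5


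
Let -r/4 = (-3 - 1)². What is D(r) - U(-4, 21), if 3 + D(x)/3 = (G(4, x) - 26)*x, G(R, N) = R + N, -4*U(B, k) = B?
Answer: 16502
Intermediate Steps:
U(B, k) = -B/4
G(R, N) = N + R
r = -64 (r = -4*(-3 - 1)² = -4*(-4)² = -4*16 = -64)
D(x) = -9 + 3*x*(-22 + x) (D(x) = -9 + 3*(((x + 4) - 26)*x) = -9 + 3*(((4 + x) - 26)*x) = -9 + 3*((-22 + x)*x) = -9 + 3*(x*(-22 + x)) = -9 + 3*x*(-22 + x))
D(r) - U(-4, 21) = (-9 - 66*(-64) + 3*(-64)²) - (-1)*(-4)/4 = (-9 + 4224 + 3*4096) - 1*1 = (-9 + 4224 + 12288) - 1 = 16503 - 1 = 16502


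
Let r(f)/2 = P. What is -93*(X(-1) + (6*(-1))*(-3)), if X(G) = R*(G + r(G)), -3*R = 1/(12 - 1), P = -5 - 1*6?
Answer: -19127/11 ≈ -1738.8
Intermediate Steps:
P = -11 (P = -5 - 6 = -11)
r(f) = -22 (r(f) = 2*(-11) = -22)
R = -1/33 (R = -1/(3*(12 - 1)) = -⅓/11 = -⅓*1/11 = -1/33 ≈ -0.030303)
X(G) = ⅔ - G/33 (X(G) = -(G - 22)/33 = -(-22 + G)/33 = ⅔ - G/33)
-93*(X(-1) + (6*(-1))*(-3)) = -93*((⅔ - 1/33*(-1)) + (6*(-1))*(-3)) = -93*((⅔ + 1/33) - 6*(-3)) = -93*(23/33 + 18) = -93*617/33 = -19127/11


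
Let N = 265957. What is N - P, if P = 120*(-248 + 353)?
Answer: 253357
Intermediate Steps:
P = 12600 (P = 120*105 = 12600)
N - P = 265957 - 1*12600 = 265957 - 12600 = 253357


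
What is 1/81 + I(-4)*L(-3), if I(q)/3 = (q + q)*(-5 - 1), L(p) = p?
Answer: -34991/81 ≈ -431.99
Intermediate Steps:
I(q) = -36*q (I(q) = 3*((q + q)*(-5 - 1)) = 3*((2*q)*(-6)) = 3*(-12*q) = -36*q)
1/81 + I(-4)*L(-3) = 1/81 - 36*(-4)*(-3) = 1/81 + 144*(-3) = 1/81 - 432 = -34991/81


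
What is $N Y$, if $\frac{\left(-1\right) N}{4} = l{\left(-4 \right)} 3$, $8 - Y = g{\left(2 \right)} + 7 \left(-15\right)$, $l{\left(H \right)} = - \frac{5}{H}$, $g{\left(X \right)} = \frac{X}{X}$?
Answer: $-1680$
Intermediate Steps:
$g{\left(X \right)} = 1$
$Y = 112$ ($Y = 8 - \left(1 + 7 \left(-15\right)\right) = 8 - \left(1 - 105\right) = 8 - -104 = 8 + 104 = 112$)
$N = -15$ ($N = - 4 - \frac{5}{-4} \cdot 3 = - 4 \left(-5\right) \left(- \frac{1}{4}\right) 3 = - 4 \cdot \frac{5}{4} \cdot 3 = \left(-4\right) \frac{15}{4} = -15$)
$N Y = \left(-15\right) 112 = -1680$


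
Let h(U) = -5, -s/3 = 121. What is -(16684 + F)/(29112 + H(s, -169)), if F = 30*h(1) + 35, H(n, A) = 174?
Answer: -1841/3254 ≈ -0.56577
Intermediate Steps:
s = -363 (s = -3*121 = -363)
F = -115 (F = 30*(-5) + 35 = -150 + 35 = -115)
-(16684 + F)/(29112 + H(s, -169)) = -(16684 - 115)/(29112 + 174) = -16569/29286 = -1*1841/3254 = -1841/3254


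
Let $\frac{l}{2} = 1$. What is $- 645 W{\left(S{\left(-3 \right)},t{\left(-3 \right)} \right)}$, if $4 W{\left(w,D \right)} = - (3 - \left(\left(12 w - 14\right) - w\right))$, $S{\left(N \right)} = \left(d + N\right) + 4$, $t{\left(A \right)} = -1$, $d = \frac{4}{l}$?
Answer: $-2580$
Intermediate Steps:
$l = 2$ ($l = 2 \cdot 1 = 2$)
$d = 2$ ($d = \frac{4}{2} = 4 \cdot \frac{1}{2} = 2$)
$S{\left(N \right)} = 6 + N$ ($S{\left(N \right)} = \left(2 + N\right) + 4 = 6 + N$)
$W{\left(w,D \right)} = - \frac{17}{4} + \frac{11 w}{4}$ ($W{\left(w,D \right)} = \frac{\left(-1\right) \left(3 - \left(\left(12 w - 14\right) - w\right)\right)}{4} = \frac{\left(-1\right) \left(3 - \left(\left(-14 + 12 w\right) - w\right)\right)}{4} = \frac{\left(-1\right) \left(3 - \left(-14 + 11 w\right)\right)}{4} = \frac{\left(-1\right) \left(17 - 11 w\right)}{4} = \frac{-17 + 11 w}{4} = - \frac{17}{4} + \frac{11 w}{4}$)
$- 645 W{\left(S{\left(-3 \right)},t{\left(-3 \right)} \right)} = - 645 \left(- \frac{17}{4} + \frac{11 \left(6 - 3\right)}{4}\right) = - 645 \left(- \frac{17}{4} + \frac{11}{4} \cdot 3\right) = - 645 \left(- \frac{17}{4} + \frac{33}{4}\right) = \left(-645\right) 4 = -2580$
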